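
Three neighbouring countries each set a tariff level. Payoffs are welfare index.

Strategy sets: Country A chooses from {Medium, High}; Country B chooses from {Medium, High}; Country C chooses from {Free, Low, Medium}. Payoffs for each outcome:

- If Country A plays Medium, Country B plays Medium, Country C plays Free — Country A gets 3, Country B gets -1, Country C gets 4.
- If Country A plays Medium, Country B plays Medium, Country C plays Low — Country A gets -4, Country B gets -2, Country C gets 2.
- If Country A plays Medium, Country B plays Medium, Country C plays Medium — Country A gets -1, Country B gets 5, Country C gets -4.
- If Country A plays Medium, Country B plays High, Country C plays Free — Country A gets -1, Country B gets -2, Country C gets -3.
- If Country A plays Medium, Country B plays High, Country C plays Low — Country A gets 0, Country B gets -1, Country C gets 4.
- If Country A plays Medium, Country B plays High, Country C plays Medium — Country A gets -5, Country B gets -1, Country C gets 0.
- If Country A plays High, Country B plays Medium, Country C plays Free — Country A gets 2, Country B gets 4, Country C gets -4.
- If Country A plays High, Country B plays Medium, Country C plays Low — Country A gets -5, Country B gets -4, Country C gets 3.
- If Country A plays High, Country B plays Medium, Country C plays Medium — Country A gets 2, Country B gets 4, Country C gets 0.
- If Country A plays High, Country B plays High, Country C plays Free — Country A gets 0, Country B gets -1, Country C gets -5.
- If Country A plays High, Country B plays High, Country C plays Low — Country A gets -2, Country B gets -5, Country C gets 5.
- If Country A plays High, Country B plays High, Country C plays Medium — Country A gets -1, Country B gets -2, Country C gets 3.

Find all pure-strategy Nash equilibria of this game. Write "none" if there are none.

The pure Nash equilibria are (Medium, Medium, Free), (Medium, High, Low).

(Medium, Medium, Free): Country A gets 3, best alternative 2; Country B gets -1, best alternative -2; Country C gets 4, best alternative 2. No profitable deviation — NE.
(Medium, Medium, Low): Country B can switch to High (-2 → -1). Not NE.
(Medium, Medium, Medium): Country A can switch to High (-1 → 2). Not NE.
(Medium, High, Free): Country A can switch to High (-1 → 0). Not NE.
(Medium, High, Low): Country A gets 0, best alternative -2; Country B gets -1, best alternative -2; Country C gets 4, best alternative 0. No profitable deviation — NE.
(Medium, High, Medium): Country A can switch to High (-5 → -1). Not NE.
(High, Medium, Free): Country A can switch to Medium (2 → 3). Not NE.
(High, Medium, Low): Country A can switch to Medium (-5 → -4). Not NE.
(High, Medium, Medium): Country C can switch to Low (0 → 3). Not NE.
(High, High, Free): Country B can switch to Medium (-1 → 4). Not NE.
(High, High, Low): Country A can switch to Medium (-2 → 0). Not NE.
(High, High, Medium): Country B can switch to Medium (-2 → 4). Not NE.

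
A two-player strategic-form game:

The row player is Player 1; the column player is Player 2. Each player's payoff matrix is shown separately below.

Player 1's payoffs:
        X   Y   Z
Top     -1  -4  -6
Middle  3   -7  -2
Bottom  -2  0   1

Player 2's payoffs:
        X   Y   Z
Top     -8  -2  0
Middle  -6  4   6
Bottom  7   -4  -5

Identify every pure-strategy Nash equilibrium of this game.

There is no pure-strategy Nash equilibrium.

Player 1 against X: payoffs -1, 3, -2 → best response Middle.
Player 1 against Y: payoffs -4, -7, 0 → best response Bottom.
Player 1 against Z: payoffs -6, -2, 1 → best response Bottom.
Player 2 against Top: payoffs -8, -2, 0 → best response Z.
Player 2 against Middle: payoffs -6, 4, 6 → best response Z.
Player 2 against Bottom: payoffs 7, -4, -5 → best response X.
No profile is a mutual best response for all players.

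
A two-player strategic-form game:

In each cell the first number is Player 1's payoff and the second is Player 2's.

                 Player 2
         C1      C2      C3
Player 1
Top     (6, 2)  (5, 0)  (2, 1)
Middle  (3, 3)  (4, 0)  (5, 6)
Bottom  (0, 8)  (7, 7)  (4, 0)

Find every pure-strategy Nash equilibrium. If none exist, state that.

Pure-strategy Nash equilibria: (Top, C1); (Middle, C3)

Player 1 against C1: payoffs 6, 3, 0 → best response Top.
Player 1 against C2: payoffs 5, 4, 7 → best response Bottom.
Player 1 against C3: payoffs 2, 5, 4 → best response Middle.
Player 2 against Top: payoffs 2, 0, 1 → best response C1.
Player 2 against Middle: payoffs 3, 0, 6 → best response C3.
Player 2 against Bottom: payoffs 8, 7, 0 → best response C1.
Mutual best responses: (Top, C1); (Middle, C3).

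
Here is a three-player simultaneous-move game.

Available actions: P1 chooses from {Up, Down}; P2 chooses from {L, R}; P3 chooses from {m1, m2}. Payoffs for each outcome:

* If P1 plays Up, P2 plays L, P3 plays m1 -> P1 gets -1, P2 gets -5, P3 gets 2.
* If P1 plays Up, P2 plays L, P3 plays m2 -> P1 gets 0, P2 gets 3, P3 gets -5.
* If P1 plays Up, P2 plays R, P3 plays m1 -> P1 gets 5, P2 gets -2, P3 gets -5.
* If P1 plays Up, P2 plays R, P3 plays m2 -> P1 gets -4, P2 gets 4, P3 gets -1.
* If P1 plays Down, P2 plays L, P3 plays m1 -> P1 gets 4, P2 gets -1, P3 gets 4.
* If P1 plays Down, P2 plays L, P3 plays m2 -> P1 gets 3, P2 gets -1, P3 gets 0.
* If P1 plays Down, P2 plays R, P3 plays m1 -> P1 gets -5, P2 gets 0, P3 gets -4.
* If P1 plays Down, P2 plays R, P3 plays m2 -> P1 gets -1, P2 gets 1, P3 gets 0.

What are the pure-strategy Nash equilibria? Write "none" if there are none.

(Down, R, m2)

For each strategy profile, look for a profitable unilateral deviation.
(Up, L, m1): P1 can switch to Down (-1 → 4). Not NE.
(Up, L, m2): P1 can switch to Down (0 → 3). Not NE.
(Up, R, m1): P3 can switch to m2 (-5 → -1). Not NE.
(Up, R, m2): P1 can switch to Down (-4 → -1). Not NE.
(Down, L, m1): P2 can switch to R (-1 → 0). Not NE.
(Down, L, m2): P2 can switch to R (-1 → 1). Not NE.
(Down, R, m1): P1 can switch to Up (-5 → 5). Not NE.
(Down, R, m2): P1 gets -1, best alternative -4; P2 gets 1, best alternative -1; P3 gets 0, best alternative -4. No profitable deviation — NE.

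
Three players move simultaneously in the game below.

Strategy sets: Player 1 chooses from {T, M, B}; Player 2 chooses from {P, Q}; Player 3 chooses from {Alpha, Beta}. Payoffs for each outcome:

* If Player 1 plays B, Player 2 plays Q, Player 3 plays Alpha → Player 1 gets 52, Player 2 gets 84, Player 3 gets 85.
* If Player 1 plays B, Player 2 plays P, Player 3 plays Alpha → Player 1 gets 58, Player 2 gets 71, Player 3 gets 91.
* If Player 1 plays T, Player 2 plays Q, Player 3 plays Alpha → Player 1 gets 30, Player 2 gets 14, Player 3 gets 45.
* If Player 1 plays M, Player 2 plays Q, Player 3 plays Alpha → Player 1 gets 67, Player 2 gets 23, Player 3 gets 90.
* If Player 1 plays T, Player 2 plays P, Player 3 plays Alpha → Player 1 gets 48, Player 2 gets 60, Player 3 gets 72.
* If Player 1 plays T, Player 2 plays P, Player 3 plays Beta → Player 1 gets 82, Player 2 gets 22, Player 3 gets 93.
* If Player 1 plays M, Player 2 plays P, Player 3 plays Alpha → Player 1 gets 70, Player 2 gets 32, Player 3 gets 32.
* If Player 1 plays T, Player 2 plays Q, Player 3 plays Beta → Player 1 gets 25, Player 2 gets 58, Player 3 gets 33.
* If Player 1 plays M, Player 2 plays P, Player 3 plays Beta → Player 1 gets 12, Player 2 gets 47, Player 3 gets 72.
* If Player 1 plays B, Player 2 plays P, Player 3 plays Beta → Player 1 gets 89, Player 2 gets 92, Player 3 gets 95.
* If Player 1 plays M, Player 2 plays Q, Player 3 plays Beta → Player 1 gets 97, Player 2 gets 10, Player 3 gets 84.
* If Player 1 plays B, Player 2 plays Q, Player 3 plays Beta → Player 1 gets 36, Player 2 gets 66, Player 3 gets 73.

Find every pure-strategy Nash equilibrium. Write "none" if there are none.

(T, P, Alpha): Player 1 can switch to M (48 → 70). Not NE.
(T, P, Beta): Player 1 can switch to B (82 → 89). Not NE.
(T, Q, Alpha): Player 1 can switch to M (30 → 67). Not NE.
(T, Q, Beta): Player 1 can switch to M (25 → 97). Not NE.
(M, P, Alpha): Player 3 can switch to Beta (32 → 72). Not NE.
(M, P, Beta): Player 1 can switch to T (12 → 82). Not NE.
(B, P, Beta): Player 1 gets 89, best alternative 82; Player 2 gets 92, best alternative 66; Player 3 gets 95, best alternative 91. No profitable deviation — NE.
(The remaining 5 profiles each have a profitable deviation by the same check.)

(B, P, Beta)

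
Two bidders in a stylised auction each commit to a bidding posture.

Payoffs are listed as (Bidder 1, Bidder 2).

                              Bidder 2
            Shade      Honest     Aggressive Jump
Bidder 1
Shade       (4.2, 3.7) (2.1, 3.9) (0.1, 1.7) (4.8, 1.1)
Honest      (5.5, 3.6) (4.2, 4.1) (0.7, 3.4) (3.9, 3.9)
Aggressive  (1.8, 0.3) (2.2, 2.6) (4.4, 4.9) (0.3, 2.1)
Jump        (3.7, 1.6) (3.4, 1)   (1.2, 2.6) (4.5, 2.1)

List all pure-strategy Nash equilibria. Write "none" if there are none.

Bidder 1 against Shade: payoffs 4.2, 5.5, 1.8, 3.7 → best response Honest.
Bidder 1 against Honest: payoffs 2.1, 4.2, 2.2, 3.4 → best response Honest.
Bidder 1 against Aggressive: payoffs 0.1, 0.7, 4.4, 1.2 → best response Aggressive.
Bidder 1 against Jump: payoffs 4.8, 3.9, 0.3, 4.5 → best response Shade.
Bidder 2 against Shade: payoffs 3.7, 3.9, 1.7, 1.1 → best response Honest.
Bidder 2 against Honest: payoffs 3.6, 4.1, 3.4, 3.9 → best response Honest.
Bidder 2 against Aggressive: payoffs 0.3, 2.6, 4.9, 2.1 → best response Aggressive.
Bidder 2 against Jump: payoffs 1.6, 1, 2.6, 2.1 → best response Aggressive.
Mutual best responses: (Honest, Honest); (Aggressive, Aggressive).

The pure Nash equilibria are (Honest, Honest), (Aggressive, Aggressive).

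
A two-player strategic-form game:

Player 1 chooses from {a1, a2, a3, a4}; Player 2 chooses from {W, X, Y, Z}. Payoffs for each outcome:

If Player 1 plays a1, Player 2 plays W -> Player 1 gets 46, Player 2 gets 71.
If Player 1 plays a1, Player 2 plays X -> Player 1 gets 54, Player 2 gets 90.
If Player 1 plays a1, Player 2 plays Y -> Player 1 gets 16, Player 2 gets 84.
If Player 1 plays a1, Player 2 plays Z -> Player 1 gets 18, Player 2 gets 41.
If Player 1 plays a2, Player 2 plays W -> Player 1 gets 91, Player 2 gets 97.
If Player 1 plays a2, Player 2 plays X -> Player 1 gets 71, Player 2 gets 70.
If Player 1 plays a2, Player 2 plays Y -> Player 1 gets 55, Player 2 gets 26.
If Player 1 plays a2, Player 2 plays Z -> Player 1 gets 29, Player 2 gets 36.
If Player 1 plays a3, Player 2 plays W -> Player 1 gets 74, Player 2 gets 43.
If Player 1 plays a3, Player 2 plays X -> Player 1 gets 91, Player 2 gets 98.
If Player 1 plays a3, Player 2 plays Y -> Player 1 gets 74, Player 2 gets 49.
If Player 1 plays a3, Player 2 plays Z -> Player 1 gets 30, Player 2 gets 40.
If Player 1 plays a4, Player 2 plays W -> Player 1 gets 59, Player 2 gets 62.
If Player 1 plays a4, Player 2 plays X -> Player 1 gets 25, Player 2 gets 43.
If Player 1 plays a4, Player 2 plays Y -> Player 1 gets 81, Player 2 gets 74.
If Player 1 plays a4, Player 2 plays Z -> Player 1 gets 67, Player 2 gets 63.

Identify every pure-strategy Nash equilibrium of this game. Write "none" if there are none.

(a2, W), (a3, X), (a4, Y)

Player 1 against W: payoffs 46, 91, 74, 59 → best response a2.
Player 1 against X: payoffs 54, 71, 91, 25 → best response a3.
Player 1 against Y: payoffs 16, 55, 74, 81 → best response a4.
Player 1 against Z: payoffs 18, 29, 30, 67 → best response a4.
Player 2 against a1: payoffs 71, 90, 84, 41 → best response X.
Player 2 against a2: payoffs 97, 70, 26, 36 → best response W.
Player 2 against a3: payoffs 43, 98, 49, 40 → best response X.
Player 2 against a4: payoffs 62, 43, 74, 63 → best response Y.
Mutual best responses: (a2, W); (a3, X); (a4, Y).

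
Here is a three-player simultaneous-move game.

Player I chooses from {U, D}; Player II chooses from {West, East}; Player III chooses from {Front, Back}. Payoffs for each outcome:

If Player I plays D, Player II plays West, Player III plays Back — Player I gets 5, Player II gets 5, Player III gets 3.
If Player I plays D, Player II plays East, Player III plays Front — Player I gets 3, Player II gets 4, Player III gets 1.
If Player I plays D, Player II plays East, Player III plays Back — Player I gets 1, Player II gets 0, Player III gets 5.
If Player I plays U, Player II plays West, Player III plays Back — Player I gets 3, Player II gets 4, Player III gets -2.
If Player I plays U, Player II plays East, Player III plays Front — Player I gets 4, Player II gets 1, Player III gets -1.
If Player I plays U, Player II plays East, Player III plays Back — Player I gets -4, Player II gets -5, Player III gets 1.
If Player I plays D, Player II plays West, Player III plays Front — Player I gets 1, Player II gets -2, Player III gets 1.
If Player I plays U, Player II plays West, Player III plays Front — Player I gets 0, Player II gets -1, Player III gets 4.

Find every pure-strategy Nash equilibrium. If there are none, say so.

(D, West, Back)

(U, West, Front): Player I can switch to D (0 → 1). Not NE.
(U, West, Back): Player I can switch to D (3 → 5). Not NE.
(U, East, Front): Player III can switch to Back (-1 → 1). Not NE.
(U, East, Back): Player I can switch to D (-4 → 1). Not NE.
(D, West, Front): Player II can switch to East (-2 → 4). Not NE.
(D, West, Back): Player I gets 5, best alternative 3; Player II gets 5, best alternative 0; Player III gets 3, best alternative 1. No profitable deviation — NE.
(D, East, Front): Player I can switch to U (3 → 4). Not NE.
(D, East, Back): Player II can switch to West (0 → 5). Not NE.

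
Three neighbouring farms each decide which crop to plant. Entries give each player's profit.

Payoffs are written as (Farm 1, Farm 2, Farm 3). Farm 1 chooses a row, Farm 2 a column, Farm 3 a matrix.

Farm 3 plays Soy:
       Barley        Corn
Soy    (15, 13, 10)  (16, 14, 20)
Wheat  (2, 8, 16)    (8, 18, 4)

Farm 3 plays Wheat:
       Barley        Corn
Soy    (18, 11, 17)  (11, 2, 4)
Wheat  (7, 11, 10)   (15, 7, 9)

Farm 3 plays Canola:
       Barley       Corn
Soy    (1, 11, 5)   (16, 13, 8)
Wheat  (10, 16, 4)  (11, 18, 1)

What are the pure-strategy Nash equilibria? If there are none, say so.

Farm 1 against (Barley, Soy): payoffs 15, 2 → best response Soy.
Farm 1 against (Barley, Wheat): payoffs 18, 7 → best response Soy.
Farm 1 against (Barley, Canola): payoffs 1, 10 → best response Wheat.
Farm 1 against (Corn, Soy): payoffs 16, 8 → best response Soy.
Farm 1 against (Corn, Wheat): payoffs 11, 15 → best response Wheat.
Farm 1 against (Corn, Canola): payoffs 16, 11 → best response Soy.
Farm 2 against (Soy, Soy): payoffs 13, 14 → best response Corn.
Farm 2 against (Soy, Wheat): payoffs 11, 2 → best response Barley.
Farm 2 against (Soy, Canola): payoffs 11, 13 → best response Corn.
Farm 2 against (Wheat, Soy): payoffs 8, 18 → best response Corn.
Farm 2 against (Wheat, Wheat): payoffs 11, 7 → best response Barley.
Farm 2 against (Wheat, Canola): payoffs 16, 18 → best response Corn.
Farm 3 against (Soy, Barley): payoffs 10, 17, 5 → best response Wheat.
Farm 3 against (Soy, Corn): payoffs 20, 4, 8 → best response Soy.
Farm 3 against (Wheat, Barley): payoffs 16, 10, 4 → best response Soy.
Farm 3 against (Wheat, Corn): payoffs 4, 9, 1 → best response Wheat.
Mutual best responses: (Soy, Barley, Wheat); (Soy, Corn, Soy).

(Soy, Barley, Wheat), (Soy, Corn, Soy)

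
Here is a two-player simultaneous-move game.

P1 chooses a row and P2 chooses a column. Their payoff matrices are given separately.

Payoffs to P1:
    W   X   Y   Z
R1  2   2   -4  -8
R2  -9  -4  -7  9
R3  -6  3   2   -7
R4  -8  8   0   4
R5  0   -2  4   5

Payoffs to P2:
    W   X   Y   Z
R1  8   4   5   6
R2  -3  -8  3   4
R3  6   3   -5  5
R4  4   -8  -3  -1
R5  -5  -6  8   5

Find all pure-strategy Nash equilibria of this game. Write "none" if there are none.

(R1, W), (R2, Z), (R5, Y)

For each player, find the best response to each opponent profile; mutual best responses are the pure NE.
P1 against W: payoffs 2, -9, -6, -8, 0 → best response R1.
P1 against X: payoffs 2, -4, 3, 8, -2 → best response R4.
P1 against Y: payoffs -4, -7, 2, 0, 4 → best response R5.
P1 against Z: payoffs -8, 9, -7, 4, 5 → best response R2.
P2 against R1: payoffs 8, 4, 5, 6 → best response W.
P2 against R2: payoffs -3, -8, 3, 4 → best response Z.
P2 against R3: payoffs 6, 3, -5, 5 → best response W.
P2 against R4: payoffs 4, -8, -3, -1 → best response W.
P2 against R5: payoffs -5, -6, 8, 5 → best response Y.
Mutual best responses: (R1, W); (R2, Z); (R5, Y).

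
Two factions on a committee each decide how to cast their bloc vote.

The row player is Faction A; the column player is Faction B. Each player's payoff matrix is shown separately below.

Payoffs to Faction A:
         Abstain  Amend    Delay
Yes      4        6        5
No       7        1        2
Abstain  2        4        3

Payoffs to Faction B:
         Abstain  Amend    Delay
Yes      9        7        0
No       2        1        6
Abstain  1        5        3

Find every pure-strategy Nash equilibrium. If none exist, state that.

For each player, find the best response to each opponent profile; mutual best responses are the pure NE.
Faction A against Abstain: payoffs 4, 7, 2 → best response No.
Faction A against Amend: payoffs 6, 1, 4 → best response Yes.
Faction A against Delay: payoffs 5, 2, 3 → best response Yes.
Faction B against Yes: payoffs 9, 7, 0 → best response Abstain.
Faction B against No: payoffs 2, 1, 6 → best response Delay.
Faction B against Abstain: payoffs 1, 5, 3 → best response Amend.
No profile is a mutual best response for all players.

This game has no pure Nash equilibrium.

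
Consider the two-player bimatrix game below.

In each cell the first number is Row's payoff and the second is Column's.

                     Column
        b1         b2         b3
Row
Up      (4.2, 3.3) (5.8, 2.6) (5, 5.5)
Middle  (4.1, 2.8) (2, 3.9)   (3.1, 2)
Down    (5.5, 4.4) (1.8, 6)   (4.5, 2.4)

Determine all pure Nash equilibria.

The unique pure-strategy Nash equilibrium is (Up, b3).

Row against b1: payoffs 4.2, 4.1, 5.5 → best response Down.
Row against b2: payoffs 5.8, 2, 1.8 → best response Up.
Row against b3: payoffs 5, 3.1, 4.5 → best response Up.
Column against Up: payoffs 3.3, 2.6, 5.5 → best response b3.
Column against Middle: payoffs 2.8, 3.9, 2 → best response b2.
Column against Down: payoffs 4.4, 6, 2.4 → best response b2.
Mutual best responses: (Up, b3).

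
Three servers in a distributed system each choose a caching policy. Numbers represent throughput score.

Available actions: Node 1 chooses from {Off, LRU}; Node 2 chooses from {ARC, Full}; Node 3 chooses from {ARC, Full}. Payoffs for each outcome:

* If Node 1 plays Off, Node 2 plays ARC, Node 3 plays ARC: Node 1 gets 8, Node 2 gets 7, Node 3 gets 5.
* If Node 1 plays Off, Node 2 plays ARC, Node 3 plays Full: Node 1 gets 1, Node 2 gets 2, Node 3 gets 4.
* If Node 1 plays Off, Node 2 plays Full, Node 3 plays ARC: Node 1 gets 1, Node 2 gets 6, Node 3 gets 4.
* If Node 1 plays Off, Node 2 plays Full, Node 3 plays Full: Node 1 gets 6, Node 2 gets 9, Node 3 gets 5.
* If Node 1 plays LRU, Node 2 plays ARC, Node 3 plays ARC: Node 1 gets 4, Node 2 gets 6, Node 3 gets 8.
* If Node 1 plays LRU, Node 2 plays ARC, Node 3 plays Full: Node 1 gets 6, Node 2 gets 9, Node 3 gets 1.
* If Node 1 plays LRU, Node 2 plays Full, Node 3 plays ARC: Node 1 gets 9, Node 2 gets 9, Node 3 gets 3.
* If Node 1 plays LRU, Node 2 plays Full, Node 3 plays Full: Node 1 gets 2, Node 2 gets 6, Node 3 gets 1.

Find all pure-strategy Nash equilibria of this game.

Node 1 against (ARC, ARC): payoffs 8, 4 → best response Off.
Node 1 against (ARC, Full): payoffs 1, 6 → best response LRU.
Node 1 against (Full, ARC): payoffs 1, 9 → best response LRU.
Node 1 against (Full, Full): payoffs 6, 2 → best response Off.
Node 2 against (Off, ARC): payoffs 7, 6 → best response ARC.
Node 2 against (Off, Full): payoffs 2, 9 → best response Full.
Node 2 against (LRU, ARC): payoffs 6, 9 → best response Full.
Node 2 against (LRU, Full): payoffs 9, 6 → best response ARC.
Node 3 against (Off, ARC): payoffs 5, 4 → best response ARC.
Node 3 against (Off, Full): payoffs 4, 5 → best response Full.
Node 3 against (LRU, ARC): payoffs 8, 1 → best response ARC.
Node 3 against (LRU, Full): payoffs 3, 1 → best response ARC.
Mutual best responses: (Off, ARC, ARC); (Off, Full, Full); (LRU, Full, ARC).

Pure-strategy Nash equilibria: (Off, ARC, ARC) and (Off, Full, Full) and (LRU, Full, ARC)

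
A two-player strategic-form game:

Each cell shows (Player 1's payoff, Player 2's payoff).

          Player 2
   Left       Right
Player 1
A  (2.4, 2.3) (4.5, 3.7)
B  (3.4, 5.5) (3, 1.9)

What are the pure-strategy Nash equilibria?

(A, Left): Player 1 can switch to B (2.4 → 3.4). Not NE.
(A, Right): Player 1 gets 4.5, best alternative 3; Player 2 gets 3.7, best alternative 2.3. No profitable deviation — NE.
(B, Left): Player 1 gets 3.4, best alternative 2.4; Player 2 gets 5.5, best alternative 1.9. No profitable deviation — NE.
(B, Right): Player 1 can switch to A (3 → 4.5). Not NE.

Pure-strategy Nash equilibria: (A, Right); (B, Left)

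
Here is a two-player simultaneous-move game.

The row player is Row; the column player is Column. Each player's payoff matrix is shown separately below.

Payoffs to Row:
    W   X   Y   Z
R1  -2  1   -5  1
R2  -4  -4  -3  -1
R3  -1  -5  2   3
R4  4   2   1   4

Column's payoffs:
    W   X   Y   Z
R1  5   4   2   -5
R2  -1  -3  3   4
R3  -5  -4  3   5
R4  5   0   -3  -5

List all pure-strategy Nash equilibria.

(R4, W)

Row against W: payoffs -2, -4, -1, 4 → best response R4.
Row against X: payoffs 1, -4, -5, 2 → best response R4.
Row against Y: payoffs -5, -3, 2, 1 → best response R3.
Row against Z: payoffs 1, -1, 3, 4 → best response R4.
Column against R1: payoffs 5, 4, 2, -5 → best response W.
Column against R2: payoffs -1, -3, 3, 4 → best response Z.
Column against R3: payoffs -5, -4, 3, 5 → best response Z.
Column against R4: payoffs 5, 0, -3, -5 → best response W.
Mutual best responses: (R4, W).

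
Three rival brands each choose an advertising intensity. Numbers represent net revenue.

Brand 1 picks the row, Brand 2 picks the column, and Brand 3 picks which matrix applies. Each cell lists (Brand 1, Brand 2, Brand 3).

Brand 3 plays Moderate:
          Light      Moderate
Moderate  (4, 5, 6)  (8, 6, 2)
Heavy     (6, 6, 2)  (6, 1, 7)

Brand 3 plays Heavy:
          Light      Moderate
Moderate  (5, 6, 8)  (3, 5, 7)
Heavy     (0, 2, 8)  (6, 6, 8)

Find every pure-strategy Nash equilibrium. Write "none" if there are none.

Pure-strategy Nash equilibria: (Moderate, Light, Heavy), (Heavy, Moderate, Heavy)

(Moderate, Light, Moderate): Brand 1 can switch to Heavy (4 → 6). Not NE.
(Moderate, Light, Heavy): Brand 1 gets 5, best alternative 0; Brand 2 gets 6, best alternative 5; Brand 3 gets 8, best alternative 6. No profitable deviation — NE.
(Moderate, Moderate, Moderate): Brand 3 can switch to Heavy (2 → 7). Not NE.
(Moderate, Moderate, Heavy): Brand 1 can switch to Heavy (3 → 6). Not NE.
(Heavy, Light, Moderate): Brand 3 can switch to Heavy (2 → 8). Not NE.
(Heavy, Light, Heavy): Brand 1 can switch to Moderate (0 → 5). Not NE.
(Heavy, Moderate, Moderate): Brand 1 can switch to Moderate (6 → 8). Not NE.
(Heavy, Moderate, Heavy): Brand 1 gets 6, best alternative 3; Brand 2 gets 6, best alternative 2; Brand 3 gets 8, best alternative 7. No profitable deviation — NE.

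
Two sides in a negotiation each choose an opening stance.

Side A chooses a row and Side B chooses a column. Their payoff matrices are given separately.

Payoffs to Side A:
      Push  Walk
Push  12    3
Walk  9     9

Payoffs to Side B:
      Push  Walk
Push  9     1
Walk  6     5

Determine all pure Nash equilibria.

Side A against Push: payoffs 12, 9 → best response Push.
Side A against Walk: payoffs 3, 9 → best response Walk.
Side B against Push: payoffs 9, 1 → best response Push.
Side B against Walk: payoffs 6, 5 → best response Push.
Mutual best responses: (Push, Push).

The unique pure-strategy Nash equilibrium is (Push, Push).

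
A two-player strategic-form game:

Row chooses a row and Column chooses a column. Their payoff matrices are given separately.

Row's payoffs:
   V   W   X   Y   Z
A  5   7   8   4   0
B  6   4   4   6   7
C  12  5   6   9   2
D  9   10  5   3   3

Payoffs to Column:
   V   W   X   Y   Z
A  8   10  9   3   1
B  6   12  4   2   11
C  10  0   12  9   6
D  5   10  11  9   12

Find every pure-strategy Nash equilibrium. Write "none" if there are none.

This game has no pure Nash equilibrium.

Row against V: payoffs 5, 6, 12, 9 → best response C.
Row against W: payoffs 7, 4, 5, 10 → best response D.
Row against X: payoffs 8, 4, 6, 5 → best response A.
Row against Y: payoffs 4, 6, 9, 3 → best response C.
Row against Z: payoffs 0, 7, 2, 3 → best response B.
Column against A: payoffs 8, 10, 9, 3, 1 → best response W.
Column against B: payoffs 6, 12, 4, 2, 11 → best response W.
Column against C: payoffs 10, 0, 12, 9, 6 → best response X.
Column against D: payoffs 5, 10, 11, 9, 12 → best response Z.
No profile is a mutual best response for all players.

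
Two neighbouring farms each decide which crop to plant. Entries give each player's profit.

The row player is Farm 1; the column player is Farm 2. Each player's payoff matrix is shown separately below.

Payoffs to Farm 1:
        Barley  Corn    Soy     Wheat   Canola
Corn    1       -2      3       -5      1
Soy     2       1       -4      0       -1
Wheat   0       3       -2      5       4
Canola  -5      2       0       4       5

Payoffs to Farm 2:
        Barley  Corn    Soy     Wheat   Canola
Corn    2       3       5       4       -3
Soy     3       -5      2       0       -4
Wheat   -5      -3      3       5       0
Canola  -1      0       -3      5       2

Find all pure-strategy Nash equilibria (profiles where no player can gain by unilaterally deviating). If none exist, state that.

(Corn, Soy) and (Soy, Barley) and (Wheat, Wheat)

(Corn, Barley): Farm 1 can switch to Soy (1 → 2). Not NE.
(Corn, Corn): Farm 1 can switch to Soy (-2 → 1). Not NE.
(Corn, Soy): Farm 1 gets 3, best alternative 0; Farm 2 gets 5, best alternative 4. No profitable deviation — NE.
(Corn, Wheat): Farm 1 can switch to Soy (-5 → 0). Not NE.
(Corn, Canola): Farm 1 can switch to Wheat (1 → 4). Not NE.
(Soy, Barley): Farm 1 gets 2, best alternative 1; Farm 2 gets 3, best alternative 2. No profitable deviation — NE.
(Soy, Corn): Farm 1 can switch to Wheat (1 → 3). Not NE.
(Soy, Soy): Farm 1 can switch to Corn (-4 → 3). Not NE.
(Soy, Wheat): Farm 1 can switch to Wheat (0 → 5). Not NE.
(Soy, Canola): Farm 1 can switch to Corn (-1 → 1). Not NE.
(Wheat, Wheat): Farm 1 gets 5, best alternative 4; Farm 2 gets 5, best alternative 3. No profitable deviation — NE.
(The remaining 9 profiles each have a profitable deviation by the same check.)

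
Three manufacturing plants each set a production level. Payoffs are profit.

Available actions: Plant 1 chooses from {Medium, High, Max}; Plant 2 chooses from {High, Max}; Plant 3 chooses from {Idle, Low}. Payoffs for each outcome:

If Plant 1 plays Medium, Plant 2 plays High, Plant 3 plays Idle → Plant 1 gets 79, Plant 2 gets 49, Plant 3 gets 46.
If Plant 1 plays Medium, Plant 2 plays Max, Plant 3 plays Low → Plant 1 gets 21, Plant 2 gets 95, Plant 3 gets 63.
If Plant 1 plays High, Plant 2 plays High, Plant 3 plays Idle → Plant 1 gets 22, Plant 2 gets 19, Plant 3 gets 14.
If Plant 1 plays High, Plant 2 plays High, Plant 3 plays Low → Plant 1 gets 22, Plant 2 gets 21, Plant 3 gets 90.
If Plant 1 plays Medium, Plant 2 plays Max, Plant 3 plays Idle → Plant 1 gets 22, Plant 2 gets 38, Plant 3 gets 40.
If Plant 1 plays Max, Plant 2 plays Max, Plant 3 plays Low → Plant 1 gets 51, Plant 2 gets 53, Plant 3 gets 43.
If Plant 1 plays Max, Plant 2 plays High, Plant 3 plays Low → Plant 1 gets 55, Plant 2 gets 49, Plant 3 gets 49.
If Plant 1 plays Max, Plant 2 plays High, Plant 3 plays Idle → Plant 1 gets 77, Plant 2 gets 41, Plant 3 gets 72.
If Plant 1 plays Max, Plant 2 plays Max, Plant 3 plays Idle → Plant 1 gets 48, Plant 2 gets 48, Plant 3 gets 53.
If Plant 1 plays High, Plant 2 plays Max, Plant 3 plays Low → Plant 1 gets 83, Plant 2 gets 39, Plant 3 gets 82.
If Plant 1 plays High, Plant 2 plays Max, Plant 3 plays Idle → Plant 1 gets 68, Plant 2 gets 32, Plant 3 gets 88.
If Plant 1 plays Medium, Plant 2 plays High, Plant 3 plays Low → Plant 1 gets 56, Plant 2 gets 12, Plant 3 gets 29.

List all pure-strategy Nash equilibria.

(Medium, High, Idle): Plant 1 gets 79, best alternative 77; Plant 2 gets 49, best alternative 38; Plant 3 gets 46, best alternative 29. No profitable deviation — NE.
(Medium, High, Low): Plant 2 can switch to Max (12 → 95). Not NE.
(Medium, Max, Idle): Plant 1 can switch to High (22 → 68). Not NE.
(Medium, Max, Low): Plant 1 can switch to High (21 → 83). Not NE.
(High, High, Idle): Plant 1 can switch to Medium (22 → 79). Not NE.
(High, High, Low): Plant 1 can switch to Medium (22 → 56). Not NE.
(High, Max, Idle): Plant 1 gets 68, best alternative 48; Plant 2 gets 32, best alternative 19; Plant 3 gets 88, best alternative 82. No profitable deviation — NE.
(High, Max, Low): Plant 3 can switch to Idle (82 → 88). Not NE.
(Max, High, Idle): Plant 1 can switch to Medium (77 → 79). Not NE.
(Max, High, Low): Plant 1 can switch to Medium (55 → 56). Not NE.
(Max, Max, Idle): Plant 1 can switch to High (48 → 68). Not NE.
(Max, Max, Low): Plant 1 can switch to High (51 → 83). Not NE.

The pure Nash equilibria are (Medium, High, Idle), (High, Max, Idle).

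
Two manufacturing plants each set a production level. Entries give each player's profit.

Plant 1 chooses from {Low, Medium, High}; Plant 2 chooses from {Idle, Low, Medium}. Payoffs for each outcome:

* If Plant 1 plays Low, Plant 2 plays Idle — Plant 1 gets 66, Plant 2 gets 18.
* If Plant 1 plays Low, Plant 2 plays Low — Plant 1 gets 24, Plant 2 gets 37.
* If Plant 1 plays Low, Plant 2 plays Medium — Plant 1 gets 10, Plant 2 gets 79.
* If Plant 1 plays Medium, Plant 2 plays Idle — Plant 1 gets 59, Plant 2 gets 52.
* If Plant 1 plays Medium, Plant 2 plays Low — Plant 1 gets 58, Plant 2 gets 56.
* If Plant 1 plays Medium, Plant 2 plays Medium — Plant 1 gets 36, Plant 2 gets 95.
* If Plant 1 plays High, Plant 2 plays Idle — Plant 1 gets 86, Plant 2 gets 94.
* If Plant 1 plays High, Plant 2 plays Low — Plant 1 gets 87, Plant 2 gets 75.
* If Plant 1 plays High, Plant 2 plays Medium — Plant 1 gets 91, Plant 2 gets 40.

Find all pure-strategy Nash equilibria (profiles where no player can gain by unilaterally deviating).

(Low, Idle): Plant 1 can switch to High (66 → 86). Not NE.
(Low, Low): Plant 1 can switch to Medium (24 → 58). Not NE.
(Low, Medium): Plant 1 can switch to Medium (10 → 36). Not NE.
(Medium, Idle): Plant 1 can switch to Low (59 → 66). Not NE.
(Medium, Low): Plant 1 can switch to High (58 → 87). Not NE.
(Medium, Medium): Plant 1 can switch to High (36 → 91). Not NE.
(High, Idle): Plant 1 gets 86, best alternative 66; Plant 2 gets 94, best alternative 75. No profitable deviation — NE.
(High, Low): Plant 2 can switch to Idle (75 → 94). Not NE.
(High, Medium): Plant 2 can switch to Idle (40 → 94). Not NE.

Pure NE: (High, Idle)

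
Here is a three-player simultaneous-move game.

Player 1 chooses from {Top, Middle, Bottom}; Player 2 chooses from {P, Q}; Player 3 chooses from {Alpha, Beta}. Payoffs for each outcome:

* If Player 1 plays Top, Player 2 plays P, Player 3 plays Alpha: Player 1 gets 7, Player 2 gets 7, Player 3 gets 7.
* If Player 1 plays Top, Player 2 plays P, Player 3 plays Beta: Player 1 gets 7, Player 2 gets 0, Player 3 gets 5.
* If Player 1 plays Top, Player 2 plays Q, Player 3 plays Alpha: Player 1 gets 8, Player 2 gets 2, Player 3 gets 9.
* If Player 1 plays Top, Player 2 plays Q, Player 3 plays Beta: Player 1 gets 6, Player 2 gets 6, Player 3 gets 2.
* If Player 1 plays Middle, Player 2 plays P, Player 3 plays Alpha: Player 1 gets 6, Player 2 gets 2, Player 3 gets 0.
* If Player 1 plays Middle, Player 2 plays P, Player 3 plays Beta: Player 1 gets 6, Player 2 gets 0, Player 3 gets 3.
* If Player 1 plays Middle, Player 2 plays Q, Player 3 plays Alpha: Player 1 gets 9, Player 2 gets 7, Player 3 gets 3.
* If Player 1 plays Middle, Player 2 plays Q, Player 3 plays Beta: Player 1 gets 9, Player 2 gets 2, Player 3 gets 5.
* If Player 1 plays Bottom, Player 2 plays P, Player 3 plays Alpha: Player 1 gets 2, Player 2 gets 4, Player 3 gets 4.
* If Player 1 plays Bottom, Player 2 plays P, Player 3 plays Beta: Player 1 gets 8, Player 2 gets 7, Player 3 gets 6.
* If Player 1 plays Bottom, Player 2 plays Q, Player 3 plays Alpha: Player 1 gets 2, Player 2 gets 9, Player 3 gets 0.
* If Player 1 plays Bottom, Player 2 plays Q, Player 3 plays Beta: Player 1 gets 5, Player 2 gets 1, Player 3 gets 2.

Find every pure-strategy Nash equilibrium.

For each strategy profile, look for a profitable unilateral deviation.
(Top, P, Alpha): Player 1 gets 7, best alternative 6; Player 2 gets 7, best alternative 2; Player 3 gets 7, best alternative 5. No profitable deviation — NE.
(Top, P, Beta): Player 1 can switch to Bottom (7 → 8). Not NE.
(Top, Q, Alpha): Player 1 can switch to Middle (8 → 9). Not NE.
(Top, Q, Beta): Player 1 can switch to Middle (6 → 9). Not NE.
(Middle, P, Alpha): Player 1 can switch to Top (6 → 7). Not NE.
(Middle, P, Beta): Player 1 can switch to Top (6 → 7). Not NE.
(Middle, Q, Alpha): Player 3 can switch to Beta (3 → 5). Not NE.
(Middle, Q, Beta): Player 1 gets 9, best alternative 6; Player 2 gets 2, best alternative 0; Player 3 gets 5, best alternative 3. No profitable deviation — NE.
(Bottom, P, Beta): Player 1 gets 8, best alternative 7; Player 2 gets 7, best alternative 1; Player 3 gets 6, best alternative 4. No profitable deviation — NE.
(The remaining 3 profiles each have a profitable deviation by the same check.)

Pure-strategy Nash equilibria: (Top, P, Alpha), (Middle, Q, Beta), (Bottom, P, Beta)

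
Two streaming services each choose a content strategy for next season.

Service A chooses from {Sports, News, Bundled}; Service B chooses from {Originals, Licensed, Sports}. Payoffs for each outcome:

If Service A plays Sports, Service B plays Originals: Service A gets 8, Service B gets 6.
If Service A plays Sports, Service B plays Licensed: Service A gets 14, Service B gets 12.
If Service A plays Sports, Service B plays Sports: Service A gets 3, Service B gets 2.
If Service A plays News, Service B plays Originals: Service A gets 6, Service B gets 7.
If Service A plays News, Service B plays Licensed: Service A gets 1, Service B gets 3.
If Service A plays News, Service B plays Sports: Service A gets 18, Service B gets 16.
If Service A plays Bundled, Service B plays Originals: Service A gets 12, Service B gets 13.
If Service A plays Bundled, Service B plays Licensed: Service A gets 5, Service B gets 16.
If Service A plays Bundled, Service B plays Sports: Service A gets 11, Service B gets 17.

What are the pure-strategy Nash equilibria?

Check each profile: it is a Nash equilibrium iff no player can strictly gain by switching unilaterally.
(Sports, Originals): Service A can switch to Bundled (8 → 12). Not NE.
(Sports, Licensed): Service A gets 14, best alternative 5; Service B gets 12, best alternative 6. No profitable deviation — NE.
(Sports, Sports): Service A can switch to News (3 → 18). Not NE.
(News, Originals): Service A can switch to Sports (6 → 8). Not NE.
(News, Licensed): Service A can switch to Sports (1 → 14). Not NE.
(News, Sports): Service A gets 18, best alternative 11; Service B gets 16, best alternative 7. No profitable deviation — NE.
(Bundled, Originals): Service B can switch to Licensed (13 → 16). Not NE.
(Bundled, Licensed): Service A can switch to Sports (5 → 14). Not NE.
(Bundled, Sports): Service A can switch to News (11 → 18). Not NE.

The pure Nash equilibria are (Sports, Licensed), (News, Sports).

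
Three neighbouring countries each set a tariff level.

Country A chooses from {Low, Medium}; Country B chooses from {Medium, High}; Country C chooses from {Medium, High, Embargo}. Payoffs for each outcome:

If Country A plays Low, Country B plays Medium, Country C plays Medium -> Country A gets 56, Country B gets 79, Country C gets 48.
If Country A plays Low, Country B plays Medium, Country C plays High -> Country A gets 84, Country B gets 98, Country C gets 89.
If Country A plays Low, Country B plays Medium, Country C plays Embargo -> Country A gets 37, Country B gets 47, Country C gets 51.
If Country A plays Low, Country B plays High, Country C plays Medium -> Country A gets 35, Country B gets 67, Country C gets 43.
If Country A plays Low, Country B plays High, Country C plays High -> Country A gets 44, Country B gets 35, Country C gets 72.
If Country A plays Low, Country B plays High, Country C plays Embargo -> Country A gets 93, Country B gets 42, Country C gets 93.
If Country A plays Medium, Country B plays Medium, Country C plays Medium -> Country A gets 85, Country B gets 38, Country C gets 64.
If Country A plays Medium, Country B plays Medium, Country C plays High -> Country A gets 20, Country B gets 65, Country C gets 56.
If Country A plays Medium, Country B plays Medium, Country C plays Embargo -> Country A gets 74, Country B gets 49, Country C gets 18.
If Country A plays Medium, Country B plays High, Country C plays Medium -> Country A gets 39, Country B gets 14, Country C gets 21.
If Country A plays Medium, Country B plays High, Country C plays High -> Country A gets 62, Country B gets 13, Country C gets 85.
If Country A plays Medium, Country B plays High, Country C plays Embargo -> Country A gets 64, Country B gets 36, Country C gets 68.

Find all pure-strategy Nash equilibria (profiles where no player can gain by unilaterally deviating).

The pure Nash equilibria are (Low, Medium, High) and (Medium, Medium, Medium).

Country A against (Medium, Medium): payoffs 56, 85 → best response Medium.
Country A against (Medium, High): payoffs 84, 20 → best response Low.
Country A against (Medium, Embargo): payoffs 37, 74 → best response Medium.
Country A against (High, Medium): payoffs 35, 39 → best response Medium.
Country A against (High, High): payoffs 44, 62 → best response Medium.
Country A against (High, Embargo): payoffs 93, 64 → best response Low.
Country B against (Low, Medium): payoffs 79, 67 → best response Medium.
Country B against (Low, High): payoffs 98, 35 → best response Medium.
Country B against (Low, Embargo): payoffs 47, 42 → best response Medium.
Country B against (Medium, Medium): payoffs 38, 14 → best response Medium.
Country B against (Medium, High): payoffs 65, 13 → best response Medium.
Country B against (Medium, Embargo): payoffs 49, 36 → best response Medium.
Country C against (Low, Medium): payoffs 48, 89, 51 → best response High.
Country C against (Low, High): payoffs 43, 72, 93 → best response Embargo.
Country C against (Medium, Medium): payoffs 64, 56, 18 → best response Medium.
Country C against (Medium, High): payoffs 21, 85, 68 → best response High.
Mutual best responses: (Low, Medium, High); (Medium, Medium, Medium).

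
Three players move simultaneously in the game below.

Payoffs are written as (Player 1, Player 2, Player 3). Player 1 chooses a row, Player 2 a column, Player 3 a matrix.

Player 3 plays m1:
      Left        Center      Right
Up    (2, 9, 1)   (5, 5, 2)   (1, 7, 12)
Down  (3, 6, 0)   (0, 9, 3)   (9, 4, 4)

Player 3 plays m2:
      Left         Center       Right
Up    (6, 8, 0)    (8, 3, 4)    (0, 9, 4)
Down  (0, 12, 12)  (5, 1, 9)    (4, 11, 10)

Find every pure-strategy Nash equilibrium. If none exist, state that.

This game has no pure Nash equilibrium.

(Up, Left, m1): Player 1 can switch to Down (2 → 3). Not NE.
(Up, Left, m2): Player 2 can switch to Right (8 → 9). Not NE.
(Up, Center, m1): Player 2 can switch to Left (5 → 9). Not NE.
(Up, Center, m2): Player 2 can switch to Left (3 → 8). Not NE.
(Up, Right, m1): Player 1 can switch to Down (1 → 9). Not NE.
(Up, Right, m2): Player 1 can switch to Down (0 → 4). Not NE.
(Down, Left, m1): Player 2 can switch to Center (6 → 9). Not NE.
(Down, Left, m2): Player 1 can switch to Up (0 → 6). Not NE.
(Down, Center, m1): Player 1 can switch to Up (0 → 5). Not NE.
(Down, Center, m2): Player 1 can switch to Up (5 → 8). Not NE.
(Down, Right, m1): Player 2 can switch to Left (4 → 6). Not NE.
(Down, Right, m2): Player 2 can switch to Left (11 → 12). Not NE.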